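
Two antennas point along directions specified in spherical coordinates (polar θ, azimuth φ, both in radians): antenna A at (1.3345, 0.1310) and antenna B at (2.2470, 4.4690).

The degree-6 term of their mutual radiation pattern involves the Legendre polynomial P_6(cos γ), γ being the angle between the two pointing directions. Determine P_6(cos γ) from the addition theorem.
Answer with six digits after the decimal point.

0.314740

Summing Y*_{l m}(θ₁,φ₁)·Y_{l m}(θ₂,φ₂) over m ∈ [−6, 6]; prefactor 4π/(2·6+1) = 0.966644:
  [-6]  conj(Y_{6,-6})(Ω₁) = 0.28828 + 0.28863j ; Y_{6,-6}(Ω₂) = -0.01199 - 0.10809j ; Δ = 0.02774 - 0.03462j
  [-5]  conj(Y_{6,-5})(Ω₁) = 0.26985 + 0.20728j ; Y_{6,-5}(Ω₂) = 0.28356 - 0.10475j ; Δ = 0.09823 + 0.03051j
  [-4]  conj(Y_{6,-4})(Ω₁) = -0.10961 - 0.06334j ; Y_{6,-4}(Ω₂) = 0.24565 + 0.36120j ; Δ = -0.00405 - 0.05515j
  [-3]  conj(Y_{6,-3})(Ω₁) = -0.31030 - 0.12864j ; Y_{6,-3}(Ω₂) = -0.16880 + 0.18856j ; Δ = 0.07663 - 0.03680j
  [-2]  conj(Y_{6,-2})(Ω₁) = 0.03349 + 0.00898j ; Y_{6,-2}(Ω₂) = 0.17296 + 0.09154j ; Δ = 0.00497 + 0.00462j
  [-1]  conj(Y_{6,-1})(Ω₁) = 0.32118 + 0.04232j ; Y_{6,-1}(Ω₂) = -0.08179 + 0.32939j ; Δ = -0.04021 + 0.10233j
  [+0]  conj(Y_{6,0})(Ω₁) = -0.00977 + 0.00000j ; Y_{6,0}(Ω₂) = 0.10693 + 0.00000j ; Δ = -0.00104 + 0.00000j
  [+1]  conj(Y_{6,1})(Ω₁) = -0.32118 + 0.04232j ; Y_{6,1}(Ω₂) = 0.08179 + 0.32939j ; Δ = -0.04021 - 0.10233j
  [+2]  conj(Y_{6,2})(Ω₁) = 0.03349 - 0.00898j ; Y_{6,2}(Ω₂) = 0.17296 - 0.09154j ; Δ = 0.00497 - 0.00462j
  [+3]  conj(Y_{6,3})(Ω₁) = 0.31030 - 0.12864j ; Y_{6,3}(Ω₂) = 0.16880 + 0.18856j ; Δ = 0.07663 + 0.03680j
  [+4]  conj(Y_{6,4})(Ω₁) = -0.10961 + 0.06334j ; Y_{6,4}(Ω₂) = 0.24565 - 0.36120j ; Δ = -0.00405 + 0.05515j
  [+5]  conj(Y_{6,5})(Ω₁) = -0.26985 + 0.20728j ; Y_{6,5}(Ω₂) = -0.28356 - 0.10475j ; Δ = 0.09823 - 0.03051j
  [+6]  conj(Y_{6,6})(Ω₁) = 0.28828 - 0.28863j ; Y_{6,6}(Ω₂) = -0.01199 + 0.10809j ; Δ = 0.02774 + 0.03462j
Accumulated sum 0.32560 - 0.00000j; after 4π/(2l+1) scaling, 0.31474 - 0.00000j ⇒ P_6 = 0.314740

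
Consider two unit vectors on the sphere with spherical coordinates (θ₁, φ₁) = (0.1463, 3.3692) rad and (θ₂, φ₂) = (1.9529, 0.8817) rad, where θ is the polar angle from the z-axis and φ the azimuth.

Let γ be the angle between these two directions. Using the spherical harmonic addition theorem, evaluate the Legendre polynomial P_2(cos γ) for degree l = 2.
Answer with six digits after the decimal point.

Term-by-term m-sum for l=2 (normalisation 4π/5 = 2.513274):
  m=-2: (0.007373, 0.003609) × (-0.063659, -0.326419) = (0.000709, -0.002636)  (running Σ = (0.000709, -0.002636))
  m=-1: (-0.108544, -0.025141) × (-0.169953, 0.206299) = (0.023634, -0.018120)  (running Σ = (0.024343, -0.020756))
  m=0: (0.610676, -0.000000) × (-0.183841, 0.000000) = (-0.112267, 0.000000)  (running Σ = (-0.087924, -0.020756))
  m=1: (0.108544, -0.025141) × (0.169953, 0.206299) = (0.023634, 0.018120)  (running Σ = (-0.064290, -0.002636))
  m=2: (0.007373, -0.003609) × (-0.063659, 0.326419) = (0.000709, 0.002636)  (running Σ = (-0.063582, 0.000000))
Σ over m = (-0.063582, 0.000000); ×(4π/5) → (-0.159798, 0.000000). Real part: -0.159798

-0.159798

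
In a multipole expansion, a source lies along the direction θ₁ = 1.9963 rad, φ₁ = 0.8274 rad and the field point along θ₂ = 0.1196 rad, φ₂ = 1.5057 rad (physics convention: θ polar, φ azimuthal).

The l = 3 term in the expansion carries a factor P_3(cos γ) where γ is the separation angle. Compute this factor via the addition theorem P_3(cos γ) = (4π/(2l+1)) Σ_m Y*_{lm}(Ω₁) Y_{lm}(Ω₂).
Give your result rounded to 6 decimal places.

Term-by-term m-sum for l=3 (normalisation 4π/7 = 1.795196):
  [-3]  conj(Y_{3,-3})(Ω₁) = -0.249178+0.193146i ; Y_{3,-3}(Ω₂) = -0.000138+0.000695i ; Δ = -0.000100-0.000200i
  [-2]  conj(Y_{3,-2})(Ω₁) = +0.029365-0.348742i ; Y_{3,-2}(Ω₂) = -0.014323-0.001875i ; Δ = -0.001075+0.004940i
  [-1]  conj(Y_{3,-1})(Ω₁) = -0.029498-0.032086i ; Y_{3,-1}(Ω₂) = +0.009855-0.151175i ; Δ = -0.005141+0.004143i
  [+0]  conj(Y_{3,0})(Ω₁) = +0.330887-0.000000i ; Y_{3,0}(Ω₂) = +0.714648+0.000000i ; Δ = +0.236468+0.000000i
  [+1]  conj(Y_{3,1})(Ω₁) = +0.029498-0.032086i ; Y_{3,1}(Ω₂) = -0.009855-0.151175i ; Δ = -0.005141-0.004143i
  [+2]  conj(Y_{3,2})(Ω₁) = +0.029365+0.348742i ; Y_{3,2}(Ω₂) = -0.014323+0.001875i ; Δ = -0.001075-0.004940i
  [+3]  conj(Y_{3,3})(Ω₁) = +0.249178+0.193146i ; Y_{3,3}(Ω₂) = +0.000138+0.000695i ; Δ = -0.000100+0.000200i
Σ over m = +0.223836+0.000000i; ×(4π/7) → +0.401829+0.000000i. Real part: 0.401829

0.401829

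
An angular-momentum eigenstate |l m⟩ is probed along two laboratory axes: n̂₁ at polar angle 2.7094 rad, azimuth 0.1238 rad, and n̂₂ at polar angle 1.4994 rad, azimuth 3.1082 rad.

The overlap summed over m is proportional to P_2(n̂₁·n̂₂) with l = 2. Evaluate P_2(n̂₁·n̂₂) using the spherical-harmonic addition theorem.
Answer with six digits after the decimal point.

Summing Y*_{l m}(θ₁,φ₁)·Y_{l m}(θ₂,φ₂) over m ∈ [−2, 2]; prefactor 4π/(2·2+1) = 2.513274:
  [-2]  conj(Y_{2,-2})(Ω₁) = 0.06570 + 0.01661j ; Y_{2,-2}(Ω₂) = 0.38345 + 0.02565j ; Δ = 0.02477 + 0.00805j
  [-1]  conj(Y_{2,-1})(Ω₁) = -0.29159 - 0.03628j ; Y_{2,-1}(Ω₂) = -0.05494 - 0.00184j ; Δ = 0.01595 + 0.00253j
  [+0]  conj(Y_{2,0})(Ω₁) = 0.46478 + 0.00000j ; Y_{2,0}(Ω₂) = -0.31058 + 0.00000j ; Δ = -0.14435 + 0.00000j
  [+1]  conj(Y_{2,1})(Ω₁) = 0.29159 - 0.03628j ; Y_{2,1}(Ω₂) = 0.05494 - 0.00184j ; Δ = 0.01595 - 0.00253j
  [+2]  conj(Y_{2,2})(Ω₁) = 0.06570 - 0.01661j ; Y_{2,2}(Ω₂) = 0.38345 - 0.02565j ; Δ = 0.02477 - 0.00805j
Accumulated sum -0.06291 - 0.00000j; after 4π/(2l+1) scaling, -0.15810 - 0.00000j ⇒ P_2 = -0.158104

-0.158104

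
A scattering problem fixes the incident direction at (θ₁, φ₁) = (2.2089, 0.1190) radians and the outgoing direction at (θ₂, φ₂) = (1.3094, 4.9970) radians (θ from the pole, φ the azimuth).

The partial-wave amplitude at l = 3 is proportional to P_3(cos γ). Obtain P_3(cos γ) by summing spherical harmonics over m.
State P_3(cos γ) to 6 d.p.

Summing Y*_{l m}(θ₁,φ₁)·Y_{l m}(θ₂,φ₂) over m ∈ [−3, 3]; prefactor 4π/(2·3+1) = 1.795196:
  m=-3: +0.202582+0.075559i × -0.283531-0.247156i = -0.038763-0.071493i  (running Σ = -0.038763-0.071493i)
  m=-2: -0.381690-0.092597i × -0.207609+0.132843i = +0.091543-0.031481i  (running Σ = +0.052780-0.102973i)
  m=-1: +0.199534+0.023857i × -0.058389-0.199583i = -0.006889-0.041217i  (running Σ = +0.045891-0.144190i)
  m=0: +0.272499-0.000000i × -0.257115+0.000000i = -0.070064+0.000000i  (running Σ = -0.024173-0.144190i)
  m=1: -0.199534+0.023857i × +0.058389-0.199583i = -0.006889+0.041217i  (running Σ = -0.031062-0.102973i)
  m=2: -0.381690+0.092597i × -0.207609-0.132843i = +0.091543+0.031481i  (running Σ = +0.060482-0.071493i)
  m=3: -0.202582+0.075559i × +0.283531-0.247156i = -0.038763+0.071493i  (running Σ = +0.021718+0.000000i)
Total Σ_m = +0.021718+0.000000i. Multiply by 1.795196: +0.038989+0.000000i. P_3(cos γ) = 0.038989

0.038989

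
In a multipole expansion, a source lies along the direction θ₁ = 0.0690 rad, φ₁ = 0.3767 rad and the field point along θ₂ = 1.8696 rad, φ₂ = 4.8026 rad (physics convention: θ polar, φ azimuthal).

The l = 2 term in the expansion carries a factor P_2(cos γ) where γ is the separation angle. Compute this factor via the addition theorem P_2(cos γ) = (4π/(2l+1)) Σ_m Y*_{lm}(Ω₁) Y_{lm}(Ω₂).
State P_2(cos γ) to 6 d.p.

Term-by-term m-sum for l=2 (normalisation 4π/5 = 2.513274):
  [-2]  conj(Y_{2,-2})(Ω₁) = 0.00134 + 0.00126j ; Y_{2,-2}(Ω₂) = -0.34707 + 0.06331j ; Δ = -0.00054 - 0.00035j
  [-1]  conj(Y_{2,-1})(Ω₁) = 0.04941 + 0.01955j ; Y_{2,-1}(Ω₂) = -0.01958 - 0.21646j ; Δ = 0.00326 - 0.01108j
  [+0]  conj(Y_{2,0})(Ω₁) = 0.62629 + 0.00000j ; Y_{2,0}(Ω₂) = -0.23340 + 0.00000j ; Δ = -0.14617 + 0.00000j
  [+1]  conj(Y_{2,1})(Ω₁) = -0.04941 + 0.01955j ; Y_{2,1}(Ω₂) = 0.01958 - 0.21646j ; Δ = 0.00326 + 0.01108j
  [+2]  conj(Y_{2,2})(Ω₁) = 0.00134 - 0.00126j ; Y_{2,2}(Ω₂) = -0.34707 - 0.06331j ; Δ = -0.00054 + 0.00035j
Accumulated sum -0.14074 + 0.00000j; after 4π/(2l+1) scaling, -0.35371 + 0.00000j ⇒ P_2 = -0.353707

-0.353707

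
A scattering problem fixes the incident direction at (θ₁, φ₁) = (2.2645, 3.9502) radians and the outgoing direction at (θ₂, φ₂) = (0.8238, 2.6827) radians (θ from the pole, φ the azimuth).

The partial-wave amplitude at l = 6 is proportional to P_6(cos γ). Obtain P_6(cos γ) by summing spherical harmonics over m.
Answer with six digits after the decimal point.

0.058239

Addition theorem: P_6(cos γ) = (4π/13) Σ_m Y*_{lm}(Ω₁) Y_{lm}(Ω₂), m = −6…6:
  m=-6: Y*=0.01385 - 0.09885j  Y=-0.06977 + 0.02854j  product 0.00185 + 0.00729j
  m=-5: Y*=-0.17841 - 0.22549j  Y=0.16010 - 0.18120j  product -0.06942 - 0.00377j
  m=-4: Y*=-0.43418 - 0.04042j  Y=-0.11035 + 0.40700j  product 0.06437 - 0.17225j
  m=-3: Y*=-0.21386 + 0.18597j  Y=-0.07008 - 0.35646j  product 0.08128 + 0.06320j
  m=-2: Y*=0.00753 - 0.16221j  Y=-0.02950 - 0.03856j  product -0.00648 + 0.00449j
  m=-1: Y*=-0.24462 - 0.25625j  Y=0.33448 + 0.16526j  product -0.03947 - 0.12614j
  m=+0: Y*=0.06755 + 0.00000j  Y=-0.05923 + 0.00000j  product -0.00400 + 0.00000j
  m=+1: Y*=0.24462 - 0.25625j  Y=-0.33448 + 0.16526j  product -0.03947 + 0.12614j
  m=+2: Y*=0.00753 + 0.16221j  Y=-0.02950 + 0.03856j  product -0.00648 - 0.00449j
  m=+3: Y*=0.21386 + 0.18597j  Y=0.07008 - 0.35646j  product 0.08128 - 0.06320j
  m=+4: Y*=-0.43418 + 0.04042j  Y=-0.11035 - 0.40700j  product 0.06437 + 0.17225j
  m=+5: Y*=0.17841 - 0.22549j  Y=-0.16010 - 0.18120j  product -0.06942 + 0.00377j
  m=+6: Y*=0.01385 + 0.09885j  Y=-0.06977 - 0.02854j  product 0.00185 - 0.00729j
Accumulated sum 0.06025 + 0.00000j; after 4π/(2l+1) scaling, 0.05824 + 0.00000j ⇒ P_6 = 0.058239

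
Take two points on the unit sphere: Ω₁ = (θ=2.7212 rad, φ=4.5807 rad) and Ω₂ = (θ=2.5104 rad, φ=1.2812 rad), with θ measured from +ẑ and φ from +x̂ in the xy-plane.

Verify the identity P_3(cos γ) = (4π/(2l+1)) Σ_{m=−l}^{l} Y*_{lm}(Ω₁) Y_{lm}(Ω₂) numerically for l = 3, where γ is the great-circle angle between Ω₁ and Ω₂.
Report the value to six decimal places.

-0.437801

Summing Y*_{l m}(θ₁,φ₁)·Y_{l m}(θ₂,φ₂) over m ∈ [−3, 3]; prefactor 4π/(2·3+1) = 1.795196:
  term(m=-3) = -0.00216 - 0.00111j   from Y*(Ω₁)=0.01092 + 0.02618j, Y(Ω₂)=-0.06546 + 0.05536j
  term(m=-2) = 0.04244 + 0.01387j   from Y*(Ω₁)=0.15004 - 0.04046j, Y(Ω₂)=0.24045 + 0.15726j
  term(m=-1) = -0.17772 - 0.02830j   from Y*(Ω₁)=-0.05485 - 0.41412j, Y(Ω₂)=0.12302 - 0.41285j
  term(m=+0) = 0.03101 + 0.00000j   from Y*(Ω₁)=-0.39764 + 0.00000j, Y(Ω₂)=-0.07799 + 0.00000j
  term(m=+1) = -0.17772 + 0.02830j   from Y*(Ω₁)=0.05485 - 0.41412j, Y(Ω₂)=-0.12302 - 0.41285j
  term(m=+2) = 0.04244 - 0.01387j   from Y*(Ω₁)=0.15004 + 0.04046j, Y(Ω₂)=0.24045 - 0.15726j
  term(m=+3) = -0.00216 + 0.00111j   from Y*(Ω₁)=-0.01092 + 0.02618j, Y(Ω₂)=0.06546 + 0.05536j
Total Σ_m = -0.24387 + 0.00000j. Multiply by 1.795196: -0.43780 + 0.00000j. P_3(cos γ) = -0.437801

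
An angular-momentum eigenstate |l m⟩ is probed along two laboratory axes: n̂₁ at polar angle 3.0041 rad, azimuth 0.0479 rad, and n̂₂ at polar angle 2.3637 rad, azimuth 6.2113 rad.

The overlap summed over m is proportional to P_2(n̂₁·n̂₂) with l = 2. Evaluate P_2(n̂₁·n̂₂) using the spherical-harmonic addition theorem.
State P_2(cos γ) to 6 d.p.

Term-by-term m-sum for l=2 (normalisation 4π/5 = 2.513274):
  m=-2: Y*=0.00722 + 0.00069j  Y=0.18828 + 0.02726j  product 0.00134 + 0.00033j
  m=-1: Y*=-0.10477 - 0.00502j  Y=-0.38523 - 0.02774j  product 0.04022 + 0.00484j
  m=+0: Y*=0.61301 + 0.00000j  Y=0.16480 + 0.00000j  product 0.10102 + 0.00000j
  m=+1: Y*=0.10477 - 0.00502j  Y=0.38523 - 0.02774j  product 0.04022 - 0.00484j
  m=+2: Y*=0.00722 - 0.00069j  Y=0.18828 - 0.02726j  product 0.00134 - 0.00033j
Accumulated sum 0.18414 - 0.00000j; after 4π/(2l+1) scaling, 0.46280 - 0.00000j ⇒ P_2 = 0.462804

0.462804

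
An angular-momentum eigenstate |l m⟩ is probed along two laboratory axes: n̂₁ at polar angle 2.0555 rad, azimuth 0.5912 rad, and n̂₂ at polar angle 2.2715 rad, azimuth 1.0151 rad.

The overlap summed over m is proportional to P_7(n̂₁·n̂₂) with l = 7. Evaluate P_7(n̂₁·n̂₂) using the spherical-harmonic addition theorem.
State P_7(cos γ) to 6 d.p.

Expand P_7 via completeness: Σ_{m} conj(Y_{7,m}) at Ω₁ times Y_{7,m} at Ω₂ —
  m=-7: -0.11528 - 0.17828j × 0.05187 - 0.05588j = -0.01594 - 0.00281j  (running Σ = -0.01594 - 0.00281j)
  m=-6: 0.38438 + 0.16506j × -0.23618 - 0.04606j = -0.08318 - 0.05669j  (running Σ = -0.09912 - 0.05949j)
  m=-5: -0.35641 + 0.06692j × 0.14979 + 0.39422j = -0.07977 - 0.13048j  (running Σ = -0.17889 - 0.18998j)
  m=-4: -0.02655 + 0.02610j × 0.23565 - 0.30870j = 0.00180 + 0.01435j  (running Σ = -0.17709 - 0.17563j)
  m=-3: 0.07083 - 0.34446j × -0.01356 - 0.00131j = -0.00141 + 0.00458j  (running Σ = -0.17850 - 0.17105j)
  m=-2: 0.04628 + 0.11311j × -0.15722 - 0.31781j = 0.02867 - 0.03249j  (running Σ = -0.14983 - 0.20355j)
  m=-1: 0.25187 + 0.16908j × -0.09280 + 0.14944j = -0.04864 + 0.02195j  (running Σ = -0.19847 - 0.18160j)
  m=0: -0.16271 + 0.00000j × -0.30853 + 0.00000j = 0.05020 + 0.00000j  (running Σ = -0.14827 - 0.18160j)
  m=1: -0.25187 + 0.16908j × 0.09280 + 0.14944j = -0.04864 - 0.02195j  (running Σ = -0.19691 - 0.20355j)
  m=2: 0.04628 - 0.11311j × -0.15722 + 0.31781j = 0.02867 + 0.03249j  (running Σ = -0.16824 - 0.17105j)
  m=3: -0.07083 - 0.34446j × 0.01356 - 0.00131j = -0.00141 - 0.00458j  (running Σ = -0.16965 - 0.17563j)
  m=4: -0.02655 - 0.02610j × 0.23565 + 0.30870j = 0.00180 - 0.01435j  (running Σ = -0.16785 - 0.18998j)
  m=5: 0.35641 + 0.06692j × -0.14979 + 0.39422j = -0.07977 + 0.13048j  (running Σ = -0.24762 - 0.05949j)
  m=6: 0.38438 - 0.16506j × -0.23618 + 0.04606j = -0.08318 + 0.05669j  (running Σ = -0.33080 - 0.00281j)
  m=7: 0.11528 - 0.17828j × -0.05187 - 0.05588j = -0.01594 + 0.00281j  (running Σ = -0.34674 - 0.00000j)
Accumulated sum -0.34674 - 0.00000j; after 4π/(2l+1) scaling, -0.29048 - 0.00000j ⇒ P_7 = -0.290484

-0.290484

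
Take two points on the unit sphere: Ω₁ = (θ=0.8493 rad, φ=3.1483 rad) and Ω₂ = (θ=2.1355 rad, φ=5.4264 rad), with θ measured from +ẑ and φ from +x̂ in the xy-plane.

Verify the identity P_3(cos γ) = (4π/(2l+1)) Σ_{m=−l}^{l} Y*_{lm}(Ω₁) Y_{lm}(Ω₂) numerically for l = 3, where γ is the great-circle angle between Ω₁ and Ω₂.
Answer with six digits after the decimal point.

0.026493

Addition theorem: P_3(cos γ) = (4π/7) Σ_m Y*_{lm}(Ω₁) Y_{lm}(Ω₂), m = −3…3:
  m=-3: -0.176557-0.003553i × -0.211576+0.135983i = +0.037838-0.023257i  (running Σ = +0.037838-0.023257i)
  m=-2: +0.380499+0.005105i × +0.055534-0.386318i = +0.023103-0.146710i  (running Σ = +0.060941-0.169967i)
  m=-1: -0.286650-0.001923i × +0.077236+0.089133i = -0.021968-0.025699i  (running Σ = +0.038973-0.195666i)
  m=0: -0.201784-0.000000i × +0.313145+0.000000i = -0.063187-0.000000i  (running Σ = -0.024215-0.195666i)
  m=1: +0.286650-0.001923i × -0.077236+0.089133i = -0.021968+0.025699i  (running Σ = -0.046183-0.169967i)
  m=2: +0.380499-0.005105i × +0.055534+0.386318i = +0.023103+0.146710i  (running Σ = -0.023081-0.023257i)
  m=3: +0.176557-0.003553i × +0.211576+0.135983i = +0.037838+0.023257i  (running Σ = +0.014758+0.000000i)
Σ over m = +0.014758+0.000000i; ×(4π/7) → +0.026493+0.000000i. Real part: 0.026493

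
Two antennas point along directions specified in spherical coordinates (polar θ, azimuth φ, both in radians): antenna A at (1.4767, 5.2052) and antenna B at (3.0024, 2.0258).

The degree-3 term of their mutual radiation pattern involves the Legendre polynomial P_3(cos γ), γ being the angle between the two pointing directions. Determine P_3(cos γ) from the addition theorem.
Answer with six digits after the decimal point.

Addition theorem: P_3(cos γ) = (4π/7) Σ_m Y*_{lm}(Ω₁) Y_{lm}(Ω₂), m = −3…3:
  m=-3: -0.40996 + 0.03797j × 0.00109 + 0.00023j = -0.00046 - 0.00005j  (running Σ = -0.00046 - 0.00005j)
  m=-2: -0.05257 - 0.07934j × 0.01196 - 0.01538j = -0.00185 - 0.00014j  (running Σ = -0.00230 - 0.00019j)
  m=-1: -0.14550 + 0.27095j × -0.07692 - 0.15723j = 0.05380 + 0.00203j  (running Σ = 0.05149 + 0.00184j)
  m=0: -0.10364 + 0.00000j × -0.70356 + 0.00000j = 0.07292 + 0.00000j  (running Σ = 0.12441 + 0.00184j)
  m=1: 0.14550 + 0.27095j × 0.07692 - 0.15723j = 0.05380 - 0.00203j  (running Σ = 0.17820 - 0.00019j)
  m=2: -0.05257 + 0.07934j × 0.01196 + 0.01538j = -0.00185 + 0.00014j  (running Σ = 0.17635 - 0.00005j)
  m=3: 0.40996 + 0.03797j × -0.00109 + 0.00023j = -0.00046 + 0.00005j  (running Σ = 0.17590 + 0.00000j)
Total Σ_m = 0.17590 + 0.00000j. Multiply by 1.795196: 0.31577 + 0.00000j. P_3(cos γ) = 0.315772

0.315772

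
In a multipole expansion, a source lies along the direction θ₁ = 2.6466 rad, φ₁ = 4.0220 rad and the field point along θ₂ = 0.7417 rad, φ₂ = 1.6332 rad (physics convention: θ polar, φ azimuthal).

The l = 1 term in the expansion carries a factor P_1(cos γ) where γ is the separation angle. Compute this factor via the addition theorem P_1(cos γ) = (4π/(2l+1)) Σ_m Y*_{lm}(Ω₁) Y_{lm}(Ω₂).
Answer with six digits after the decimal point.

-0.883009

Expand P_1 via completeness: Σ_{m} conj(Y_{1,m}) at Ω₁ times Y_{1,m} at Ω₂ —
  [-1]  conj(Y_{1,-1})(Ω₁) = -0.10452 - 0.12654j ; Y_{1,-1}(Ω₂) = -0.01456 - 0.23294j ; Δ = -0.02795 + 0.02619j
  [+0]  conj(Y_{1,0})(Ω₁) = -0.42996 + 0.00000j ; Y_{1,0}(Ω₂) = 0.36026 + 0.00000j ; Δ = -0.15489 + 0.00000j
  [+1]  conj(Y_{1,1})(Ω₁) = 0.10452 - 0.12654j ; Y_{1,1}(Ω₂) = 0.01456 - 0.23294j ; Δ = -0.02795 - 0.02619j
Total Σ_m = -0.21080 + 0.00000j. Multiply by 4.188790: -0.88301 + 0.00000j. P_1(cos γ) = -0.883009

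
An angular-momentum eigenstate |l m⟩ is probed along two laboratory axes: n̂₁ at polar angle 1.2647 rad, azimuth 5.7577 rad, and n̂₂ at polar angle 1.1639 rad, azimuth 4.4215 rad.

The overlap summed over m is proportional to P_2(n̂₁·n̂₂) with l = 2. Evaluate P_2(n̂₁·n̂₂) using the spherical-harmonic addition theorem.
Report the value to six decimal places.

-0.343693

Term-by-term m-sum for l=2 (normalisation 4π/5 = 2.513274):
  [-2]  conj(Y_{2,-2})(Ω₁) = +0.174450-0.304807i ; Y_{2,-2}(Ω₂) = -0.272179-0.179016i ; Δ = -0.102047+0.051733i
  [-1]  conj(Y_{2,-1})(Ω₁) = +0.192029-0.111351i ; Y_{2,-1}(Ω₂) = -0.080529+0.268986i ; Δ = +0.014488+0.060620i
  [+0]  conj(Y_{2,0})(Ω₁) = -0.229474-0.000000i ; Y_{2,0}(Ω₂) = -0.167195+0.000000i ; Δ = +0.038367+0.000000i
  [+1]  conj(Y_{2,1})(Ω₁) = -0.192029-0.111351i ; Y_{2,1}(Ω₂) = +0.080529+0.268986i ; Δ = +0.014488-0.060620i
  [+2]  conj(Y_{2,2})(Ω₁) = +0.174450+0.304807i ; Y_{2,2}(Ω₂) = -0.272179+0.179016i ; Δ = -0.102047-0.051733i
Σ over m = -0.136751+0.000000i; ×(4π/5) → -0.343693+0.000000i. Real part: -0.343693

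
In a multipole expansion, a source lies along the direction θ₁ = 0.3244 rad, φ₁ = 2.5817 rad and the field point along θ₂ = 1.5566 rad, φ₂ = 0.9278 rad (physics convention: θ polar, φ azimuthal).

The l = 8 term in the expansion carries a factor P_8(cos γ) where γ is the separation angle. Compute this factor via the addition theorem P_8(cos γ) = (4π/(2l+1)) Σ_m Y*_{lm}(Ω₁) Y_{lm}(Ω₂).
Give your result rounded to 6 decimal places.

Term-by-term m-sum for l=8 (normalisation 4π/17 = 0.739198):
  [-8]  conj(Y_{8,-8})(Ω₁) = -0.000013+0.000053i ; Y_{8,-8}(Ω₂) = +0.215434-0.467790i ; Δ = +0.000022+0.000017i
  [-7]  conj(Y_{8,-7})(Ω₁) = +0.000465-0.000458i ; Y_{8,-7}(Ω₂) = +0.028596-0.006137i ; Δ = +0.000010-0.000016i
  [-6]  conj(Y_{8,-6})(Ω₁) = -0.004808+0.001064i ; Y_{8,-6}(Ω₂) = -0.282858-0.246282i ; Δ = +0.001622+0.000883i
  [-5]  conj(Y_{8,-5})(Ω₁) = +0.025024+0.008912i ; Y_{8,-5}(Ω₂) = +0.002535-0.034485i ; Δ = +0.000371-0.000840i
  [-4]  conj(Y_{8,-4})(Ω₁) = -0.065176-0.082474i ; Y_{8,-4}(Ω₂) = -0.283274+0.181413i ; Δ = +0.033424+0.011539i
  [-3]  conj(Y_{8,-3})(Ω₁) = +0.032395+0.296347i ; Y_{8,-3}(Ω₂) = -0.034766-0.013015i ; Δ = +0.002731-0.010725i
  [-2]  conj(Y_{8,-2})(Ω₁) = +0.241693-0.499053i ; Y_{8,-2}(Ω₂) = +0.090006+0.307436i ; Δ = +0.175181+0.029387i
  [-1]  conj(Y_{8,-1})(Ω₁) = -0.422695+0.264945i ; Y_{8,-1}(Ω₂) = -0.022917+0.030588i ; Δ = +0.001583-0.019001i
  [+0]  conj(Y_{8,0})(Ω₁) = -0.197083-0.000000i ; Y_{8,0}(Ω₂) = +0.315732+0.000000i ; Δ = -0.062225-0.000000i
  [+1]  conj(Y_{8,1})(Ω₁) = +0.422695+0.264945i ; Y_{8,1}(Ω₂) = +0.022917+0.030588i ; Δ = +0.001583+0.019001i
  [+2]  conj(Y_{8,2})(Ω₁) = +0.241693+0.499053i ; Y_{8,2}(Ω₂) = +0.090006-0.307436i ; Δ = +0.175181-0.029387i
  [+3]  conj(Y_{8,3})(Ω₁) = -0.032395+0.296347i ; Y_{8,3}(Ω₂) = +0.034766-0.013015i ; Δ = +0.002731+0.010725i
  [+4]  conj(Y_{8,4})(Ω₁) = -0.065176+0.082474i ; Y_{8,4}(Ω₂) = -0.283274-0.181413i ; Δ = +0.033424-0.011539i
  [+5]  conj(Y_{8,5})(Ω₁) = -0.025024+0.008912i ; Y_{8,5}(Ω₂) = -0.002535-0.034485i ; Δ = +0.000371+0.000840i
  [+6]  conj(Y_{8,6})(Ω₁) = -0.004808-0.001064i ; Y_{8,6}(Ω₂) = -0.282858+0.246282i ; Δ = +0.001622-0.000883i
  [+7]  conj(Y_{8,7})(Ω₁) = -0.000465-0.000458i ; Y_{8,7}(Ω₂) = -0.028596-0.006137i ; Δ = +0.000010+0.000016i
  [+8]  conj(Y_{8,8})(Ω₁) = -0.000013-0.000053i ; Y_{8,8}(Ω₂) = +0.215434+0.467790i ; Δ = +0.000022-0.000017i
Total Σ_m = +0.367662-0.000000i. Multiply by 0.739198: +0.271775-0.000000i. P_8(cos γ) = 0.271775

0.271775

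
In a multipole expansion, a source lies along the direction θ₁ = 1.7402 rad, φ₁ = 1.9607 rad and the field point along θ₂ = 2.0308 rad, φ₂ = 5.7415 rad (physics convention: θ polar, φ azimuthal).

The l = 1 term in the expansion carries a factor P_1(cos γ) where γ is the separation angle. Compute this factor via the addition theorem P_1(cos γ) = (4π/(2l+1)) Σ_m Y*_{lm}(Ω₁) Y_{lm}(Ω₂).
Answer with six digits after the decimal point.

Expand P_1 via completeness: Σ_{m} conj(Y_{1,m}) at Ω₁ times Y_{1,m} at Ω₂ —
  term(m=-1) = (-0.084613, 0.062894)   from Y*(Ω₁)=(-0.129442, 0.314989), Y(Ω₂)=(0.265261, 0.159614)
  term(m=+0) = (0.017869, 0.000000)   from Y*(Ω₁)=(-0.082376, -0.000000), Y(Ω₂)=(-0.216916, 0.000000)
  term(m=+1) = (-0.084613, -0.062894)   from Y*(Ω₁)=(0.129442, 0.314989), Y(Ω₂)=(-0.265261, 0.159614)
Total Σ_m = (-0.151356, 0.000000). Multiply by 4.188790: (-0.634001, 0.000000). P_1(cos γ) = -0.634001

-0.634001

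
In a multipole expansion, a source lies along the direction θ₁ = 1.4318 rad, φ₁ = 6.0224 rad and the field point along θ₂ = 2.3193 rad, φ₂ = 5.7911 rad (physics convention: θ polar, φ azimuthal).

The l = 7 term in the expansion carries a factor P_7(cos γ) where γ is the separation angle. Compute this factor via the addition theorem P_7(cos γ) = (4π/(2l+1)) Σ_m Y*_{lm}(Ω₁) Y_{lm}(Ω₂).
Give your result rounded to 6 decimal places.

Term-by-term m-sum for l=7 (normalisation 4π/15 = 0.837758):
  term(m=-7) = (-0.001279, 0.026458)   from Y*(Ω₁)=(-0.117725, -0.452169), Y(Ω₂)=(-0.054109, -0.016916)
  term(m=-6) = (-0.008769, -0.047382)   from Y*(Ω₁)=(0.001488, -0.244575), Y(Ω₂)=(0.193508, -0.037031)
  term(m=-5) = (-0.041085, -0.093429)   from Y*(Ω₁)=(-0.069182, 0.253052), Y(Ω₂)=(-0.302232, 0.244987)
  term(m=-4) = (0.070382, 0.093434)   from Y*(Ω₁)=(-0.135454, 0.232431), Y(Ω₂)=(0.168345, -0.400914)
  term(m=-3) = (0.019941, 0.016589)   from Y*(Ω₁)=(0.136109, -0.135283), Y(Ω₂)=(0.012760, 0.134566)
  term(m=-2) = (0.074205, 0.037005)   from Y*(Ω₁)=(0.238560, -0.137088), Y(Ω₂)=(0.166826, 0.250987)
  term(m=-1) = (0.045005, 0.010599)   from Y*(Ω₁)=(-0.158172, 0.042210), Y(Ω₂)=(-0.248923, -0.133440)
  term(m=+0) = (0.062399, 0.000000)   from Y*(Ω₁)=(-0.276307, -0.000000), Y(Ω₂)=(-0.225832, 0.000000)
  term(m=+1) = (0.045005, -0.010599)   from Y*(Ω₁)=(0.158172, 0.042210), Y(Ω₂)=(0.248923, -0.133440)
  term(m=+2) = (0.074205, -0.037005)   from Y*(Ω₁)=(0.238560, 0.137088), Y(Ω₂)=(0.166826, -0.250987)
  term(m=+3) = (0.019941, -0.016589)   from Y*(Ω₁)=(-0.136109, -0.135283), Y(Ω₂)=(-0.012760, 0.134566)
  term(m=+4) = (0.070382, -0.093434)   from Y*(Ω₁)=(-0.135454, -0.232431), Y(Ω₂)=(0.168345, 0.400914)
  term(m=+5) = (-0.041085, 0.093429)   from Y*(Ω₁)=(0.069182, 0.253052), Y(Ω₂)=(0.302232, 0.244987)
  term(m=+6) = (-0.008769, 0.047382)   from Y*(Ω₁)=(0.001488, 0.244575), Y(Ω₂)=(0.193508, 0.037031)
  term(m=+7) = (-0.001279, -0.026458)   from Y*(Ω₁)=(0.117725, -0.452169), Y(Ω₂)=(0.054109, -0.016916)
Total Σ_m = (0.379199, 0.000000). Multiply by 0.837758: (0.317677, 0.000000). P_7(cos γ) = 0.317677

0.317677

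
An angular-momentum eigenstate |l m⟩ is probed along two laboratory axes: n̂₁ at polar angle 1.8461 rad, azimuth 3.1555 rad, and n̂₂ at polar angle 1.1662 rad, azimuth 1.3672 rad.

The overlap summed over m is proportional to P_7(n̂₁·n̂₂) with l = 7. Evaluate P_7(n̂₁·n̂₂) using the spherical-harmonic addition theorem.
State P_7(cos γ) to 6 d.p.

0.227200

Summing Y*_{l m}(θ₁,φ₁)·Y_{l m}(θ₂,φ₂) over m ∈ [−7, 7]; prefactor 4π/(2·7+1) = 0.837758:
  [-7]  conj(Y_{7,-7})(Ω₁) = -0.38041 - 0.03715j ; Y_{7,-7}(Ω₂) = -0.27445 + 0.04025j ; Δ = 0.10590 - 0.00512j
  [-6]  conj(Y_{7,-6})(Ω₁) = -0.40257 - 0.03367j ; Y_{7,-6}(Ω₂) = -0.15207 - 0.41761j ; Δ = 0.04716 + 0.17324j
  [-5]  conj(Y_{7,-5})(Ω₁) = 0.01189 + 0.00083j ; Y_{7,-5}(Ω₂) = 0.20795 - 0.12830j ; Δ = 0.00258 - 0.00135j
  [-4]  conj(Y_{7,-4})(Ω₁) = 0.34839 + 0.01940j ; Y_{7,-4}(Ω₂) = -0.13953 - 0.14786j ; Δ = -0.04574 - 0.05422j
  [-3]  conj(Y_{7,-3})(Ω₁) = 0.10800 + 0.00451j ; Y_{7,-3}(Ω₂) = 0.18698 - 0.26707j ; Δ = 0.02140 - 0.02800j
  [-2]  conj(Y_{7,-2})(Ω₁) = -0.30130 - 0.00838j ; Y_{7,-2}(Ω₂) = -0.06635 - 0.02862j ; Δ = 0.01975 + 0.00918j
  [-1]  conj(Y_{7,-1})(Ω₁) = -0.15034 - 0.00209j ; Y_{7,-1}(Ω₂) = 0.06684 - 0.32373j ; Δ = -0.01073 + 0.04853j
  [+0]  conj(Y_{7,0})(Ω₁) = 0.28463 + 0.00000j ; Y_{7,0}(Ω₂) = -0.03312 + 0.00000j ; Δ = -0.00943 + 0.00000j
  [+1]  conj(Y_{7,1})(Ω₁) = 0.15034 - 0.00209j ; Y_{7,1}(Ω₂) = -0.06684 - 0.32373j ; Δ = -0.01073 - 0.04853j
  [+2]  conj(Y_{7,2})(Ω₁) = -0.30130 + 0.00838j ; Y_{7,2}(Ω₂) = -0.06635 + 0.02862j ; Δ = 0.01975 - 0.00918j
  [+3]  conj(Y_{7,3})(Ω₁) = -0.10800 + 0.00451j ; Y_{7,3}(Ω₂) = -0.18698 - 0.26707j ; Δ = 0.02140 + 0.02800j
  [+4]  conj(Y_{7,4})(Ω₁) = 0.34839 - 0.01940j ; Y_{7,4}(Ω₂) = -0.13953 + 0.14786j ; Δ = -0.04574 + 0.05422j
  [+5]  conj(Y_{7,5})(Ω₁) = -0.01189 + 0.00083j ; Y_{7,5}(Ω₂) = -0.20795 - 0.12830j ; Δ = 0.00258 + 0.00135j
  [+6]  conj(Y_{7,6})(Ω₁) = -0.40257 + 0.03367j ; Y_{7,6}(Ω₂) = -0.15207 + 0.41761j ; Δ = 0.04716 - 0.17324j
  [+7]  conj(Y_{7,7})(Ω₁) = 0.38041 - 0.03715j ; Y_{7,7}(Ω₂) = 0.27445 + 0.04025j ; Δ = 0.10590 + 0.00512j
Accumulated sum 0.27120 + 0.00000j; after 4π/(2l+1) scaling, 0.22720 + 0.00000j ⇒ P_7 = 0.227200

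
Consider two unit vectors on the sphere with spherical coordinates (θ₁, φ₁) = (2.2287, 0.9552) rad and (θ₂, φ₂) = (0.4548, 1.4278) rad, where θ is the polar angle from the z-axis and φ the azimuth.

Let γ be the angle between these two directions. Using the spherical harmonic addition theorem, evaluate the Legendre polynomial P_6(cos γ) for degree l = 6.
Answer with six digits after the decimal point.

0.002537

Addition theorem: P_6(cos γ) = (4π/13) Σ_m Y*_{lm}(Ω₁) Y_{lm}(Ω₂), m = −6…6:
  m=-6: 0.10096 - 0.06218j × -0.00227 - 0.00263j = -0.00039 - 0.00012j  (running Σ = -0.00039 - 0.00012j)
  m=-5: -0.02018 + 0.31677j × 0.01612 - 0.01857j = 0.00556 + 0.00548j  (running Σ = 0.00516 + 0.00536j)
  m=-4: -0.33874 - 0.27349j × 0.08800 + 0.05665j = -0.01432 - 0.04326j  (running Σ = -0.00915 - 0.03790j)
  m=-3: 0.21126 - 0.05983j × -0.12127 + 0.26512j = -0.00976 + 0.06327j  (running Σ = -0.01891 + 0.02537j)
  m=-2: 0.07587 - 0.21475j × -0.48034 - 0.14125j = -0.06678 + 0.09244j  (running Σ = -0.08568 + 0.11780j)
  m=-1: 0.18456 + 0.26094j × 0.05287 - 0.36720j = 0.10558 - 0.05398j  (running Σ = 0.01990 + 0.06383j)
  m=0: 0.14605 + 0.00000j × -0.25447 + 0.00000j = -0.03717 + 0.00000j  (running Σ = -0.01727 + 0.06383j)
  m=1: -0.18456 + 0.26094j × -0.05287 - 0.36720j = 0.10558 + 0.05398j  (running Σ = 0.08831 + 0.11780j)
  m=2: 0.07587 + 0.21475j × -0.48034 + 0.14125j = -0.06678 - 0.09244j  (running Σ = 0.02153 + 0.02537j)
  m=3: -0.21126 - 0.05983j × 0.12127 + 0.26512j = -0.00976 - 0.06327j  (running Σ = 0.01178 - 0.03790j)
  m=4: -0.33874 + 0.27349j × 0.08800 - 0.05665j = -0.01432 + 0.04326j  (running Σ = -0.00254 + 0.00536j)
  m=5: 0.02018 + 0.31677j × -0.01612 - 0.01857j = 0.00556 - 0.00548j  (running Σ = 0.00302 - 0.00012j)
  m=6: 0.10096 + 0.06218j × -0.00227 + 0.00263j = -0.00039 + 0.00012j  (running Σ = 0.00262 - 0.00000j)
Accumulated sum 0.00262 - 0.00000j; after 4π/(2l+1) scaling, 0.00254 - 0.00000j ⇒ P_6 = 0.002537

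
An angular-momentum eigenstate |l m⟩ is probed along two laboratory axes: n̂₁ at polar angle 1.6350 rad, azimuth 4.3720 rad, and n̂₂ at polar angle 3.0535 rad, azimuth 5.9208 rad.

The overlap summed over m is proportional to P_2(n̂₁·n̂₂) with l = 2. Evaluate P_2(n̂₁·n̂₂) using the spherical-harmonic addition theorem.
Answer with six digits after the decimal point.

Addition theorem: P_2(cos γ) = (4π/5) Σ_m Y*_{lm}(Ω₁) Y_{lm}(Ω₂), m = −2…2:
  m=-2: -0.298932+0.242119i × +0.002238+0.001982i = -0.001149-0.000051i  (running Σ = -0.001149-0.000051i)
  m=-1: +0.016514+0.046626i × -0.063307-0.024002i = +0.000074-0.003348i  (running Σ = -0.001075-0.003399i)
  m=0: -0.311497-0.000000i × +0.623459+0.000000i = -0.194206-0.000000i  (running Σ = -0.195281-0.003399i)
  m=1: -0.016514+0.046626i × +0.063307-0.024002i = +0.000074+0.003348i  (running Σ = -0.195207-0.000051i)
  m=2: -0.298932-0.242119i × +0.002238-0.001982i = -0.001149+0.000051i  (running Σ = -0.196356+0.000000i)
Total Σ_m = -0.196356+0.000000i. Multiply by 2.513274: -0.493497+0.000000i. P_2(cos γ) = -0.493497

-0.493497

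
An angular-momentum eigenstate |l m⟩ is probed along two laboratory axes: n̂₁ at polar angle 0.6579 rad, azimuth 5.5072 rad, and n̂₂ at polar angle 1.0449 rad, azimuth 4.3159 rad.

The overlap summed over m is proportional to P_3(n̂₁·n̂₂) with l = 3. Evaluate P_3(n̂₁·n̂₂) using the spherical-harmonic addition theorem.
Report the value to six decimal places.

Expand P_3 via completeness: Σ_{m} conj(Y_{3,m}) at Ω₁ times Y_{3,m} at Ω₂ —
  m=-3: -0.065514-0.069323i × +0.250528-0.100450i = -0.023377-0.010786i  (running Σ = -0.023377-0.010786i)
  m=-2: +0.005692-0.302293i × -0.269285-0.273399i = -0.084179+0.079847i  (running Σ = -0.107556+0.069061i)
  m=-1: +0.300502-0.294898i × -0.028061+0.067025i = +0.011333+0.028416i  (running Σ = -0.096222+0.097477i)
  m=0: +0.038566-0.000000i × -0.325962+0.000000i = -0.012571+0.000000i  (running Σ = -0.108793+0.097477i)
  m=1: -0.300502-0.294898i × +0.028061+0.067025i = +0.011333-0.028416i  (running Σ = -0.097460+0.069061i)
  m=2: +0.005692+0.302293i × -0.269285+0.273399i = -0.084179-0.079847i  (running Σ = -0.181639-0.010786i)
  m=3: +0.065514-0.069323i × -0.250528-0.100450i = -0.023377+0.010786i  (running Σ = -0.205016+0.000000i)
Σ over m = -0.205016+0.000000i; ×(4π/7) → -0.368044+0.000000i. Real part: -0.368044

-0.368044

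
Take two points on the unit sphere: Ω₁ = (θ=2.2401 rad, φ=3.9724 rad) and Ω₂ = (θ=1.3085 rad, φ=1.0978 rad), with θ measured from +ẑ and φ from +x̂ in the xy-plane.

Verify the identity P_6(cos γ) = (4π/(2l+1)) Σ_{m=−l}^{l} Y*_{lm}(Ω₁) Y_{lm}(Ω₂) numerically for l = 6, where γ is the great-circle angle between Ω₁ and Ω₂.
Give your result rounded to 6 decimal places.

Summing Y*_{l m}(θ₁,φ₁)·Y_{l m}(θ₂,φ₂) over m ∈ [−6, 6]; prefactor 4π/(2·6+1) = 0.966644:
  term(m=-6) = (-0.001373, -0.044044)   from Y*(Ω₁)=(0.030246, -0.108253), Y(Ω₂)=(0.374116, -0.117211)
  term(m=-5) = (0.026243, -0.109207)   from Y*(Ω₁)=(-0.163192, -0.261251), Y(Ω₂)=(0.255552, 0.260083)
  term(m=-4) = (-0.017005, 0.030919)   from Y*(Ω₁)=(-0.429358, -0.078856), Y(Ω₂)=(0.025519, -0.076700)
  term(m=-3) = (-0.057606, 0.059429)   from Y*(Ω₁)=(-0.191691, 0.145473), Y(Ω₂)=(0.339987, -0.052013)
  term(m=-2) = (0.003324, -0.001965)   from Y*(Ω₁)=(0.018876, -0.207270), Y(Ω₂)=(0.010851, 0.015047)
  term(m=-1) = (-0.103616, 0.028341)   from Y*(Ω₁)=(-0.224150, -0.245490), Y(Ω₂)=(0.147209, -0.287664)
  term(m=+0) = (0.005473, 0.000000)   from Y*(Ω₁)=(0.121951, -0.000000), Y(Ω₂)=(0.044878, 0.000000)
  term(m=+1) = (-0.103616, -0.028341)   from Y*(Ω₁)=(0.224150, -0.245490), Y(Ω₂)=(-0.147209, -0.287664)
  term(m=+2) = (0.003324, 0.001965)   from Y*(Ω₁)=(0.018876, 0.207270), Y(Ω₂)=(0.010851, -0.015047)
  term(m=+3) = (-0.057606, -0.059429)   from Y*(Ω₁)=(0.191691, 0.145473), Y(Ω₂)=(-0.339987, -0.052013)
  term(m=+4) = (-0.017005, -0.030919)   from Y*(Ω₁)=(-0.429358, 0.078856), Y(Ω₂)=(0.025519, 0.076700)
  term(m=+5) = (0.026243, 0.109207)   from Y*(Ω₁)=(0.163192, -0.261251), Y(Ω₂)=(-0.255552, 0.260083)
  term(m=+6) = (-0.001373, 0.044044)   from Y*(Ω₁)=(0.030246, 0.108253), Y(Ω₂)=(0.374116, 0.117211)
Σ over m = (-0.294593, 0.000000); ×(4π/13) → (-0.284766, 0.000000). Real part: -0.284766

-0.284766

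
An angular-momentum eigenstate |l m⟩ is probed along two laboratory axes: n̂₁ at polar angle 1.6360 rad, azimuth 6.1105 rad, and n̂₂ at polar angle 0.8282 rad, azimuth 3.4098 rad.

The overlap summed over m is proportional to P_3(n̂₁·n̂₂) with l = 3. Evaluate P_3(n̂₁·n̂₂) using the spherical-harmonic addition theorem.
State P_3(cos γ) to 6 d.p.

0.172707

Expand P_3 via completeness: Σ_{m} conj(Y_{3,m}) at Ω₁ times Y_{3,m} at Ω₂ —
  [-3]  conj(Y_{3,-3})(Ω₁) = (0.360171, -0.205292) ; Y_{3,-3}(Ω₂) = (-0.115676, 0.120211) ; Δ = (-0.016985, 0.067044)
  [-2]  conj(Y_{3,-2})(Ω₁) = (-0.062392, 0.022448) ; Y_{3,-2}(Ω₂) = (0.322397, -0.191686) ; Δ = (-0.015812, 0.019197)
  [-1]  conj(Y_{3,-1})(Ω₁) = (-0.310953, 0.054237) ; Y_{3,-1}(Ω₂) = (-0.295297, 0.081156) ; Δ = (0.087422, -0.041252)
  [+0]  conj(Y_{3,0})(Ω₁) = (0.072430, -0.000000) ; Y_{3,0}(Ω₂) = (-0.180109, 0.000000) ; Δ = (-0.013045, 0.000000)
  [+1]  conj(Y_{3,1})(Ω₁) = (0.310953, 0.054237) ; Y_{3,1}(Ω₂) = (0.295297, 0.081156) ; Δ = (0.087422, 0.041252)
  [+2]  conj(Y_{3,2})(Ω₁) = (-0.062392, -0.022448) ; Y_{3,2}(Ω₂) = (0.322397, 0.191686) ; Δ = (-0.015812, -0.019197)
  [+3]  conj(Y_{3,3})(Ω₁) = (-0.360171, -0.205292) ; Y_{3,3}(Ω₂) = (0.115676, 0.120211) ; Δ = (-0.016985, -0.067044)
Accumulated sum (0.096205, 0.000000); after 4π/(2l+1) scaling, (0.172707, 0.000000) ⇒ P_3 = 0.172707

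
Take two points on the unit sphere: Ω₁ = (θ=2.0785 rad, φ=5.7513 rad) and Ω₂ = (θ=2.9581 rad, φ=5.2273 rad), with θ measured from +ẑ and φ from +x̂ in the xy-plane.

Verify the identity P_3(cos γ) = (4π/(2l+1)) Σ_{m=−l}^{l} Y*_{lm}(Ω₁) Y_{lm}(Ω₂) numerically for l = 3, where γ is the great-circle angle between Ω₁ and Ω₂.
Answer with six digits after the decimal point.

-0.339550

Term-by-term m-sum for l=3 (normalisation 4π/7 = 1.795196):
  m=-3: -0.006921-0.278333i × -0.002534-0.000066i = -0.000001+0.000706i  (running Σ = -0.000001+0.000706i)
  m=-2: -0.184239+0.331687i × +0.017228-0.028677i = +0.006338+0.010998i  (running Σ = +0.006337+0.011703i)
  m=-1: +0.044254-0.026041i × +0.111325+0.196748i = +0.010050+0.005808i  (running Σ = +0.016387+0.017511i)
  m=0: +0.329869-0.000000i × -0.672745+0.000000i = -0.221918+0.000000i  (running Σ = -0.205531+0.017511i)
  m=1: -0.044254-0.026041i × -0.111325+0.196748i = +0.010050-0.005808i  (running Σ = -0.195481+0.011703i)
  m=2: -0.184239-0.331687i × +0.017228+0.028677i = +0.006338-0.010998i  (running Σ = -0.189143+0.000706i)
  m=3: +0.006921-0.278333i × +0.002534-0.000066i = -0.000001-0.000706i  (running Σ = -0.189144-0.000000i)
Σ over m = -0.189144-0.000000i; ×(4π/7) → -0.339550-0.000000i. Real part: -0.339550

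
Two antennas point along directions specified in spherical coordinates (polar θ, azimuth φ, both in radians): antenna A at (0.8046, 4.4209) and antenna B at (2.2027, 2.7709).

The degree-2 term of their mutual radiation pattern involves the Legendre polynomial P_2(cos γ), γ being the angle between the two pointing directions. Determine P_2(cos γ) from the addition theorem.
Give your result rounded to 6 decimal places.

Term-by-term m-sum for l=2 (normalisation 4π/5 = 2.513274):
  m=-2: (-0.167427, 0.110407) × (0.185491, 0.169841) = (-0.049808, -0.007957)  (running Σ = (-0.049808, -0.007957))
  m=-1: (-0.110925, -0.369707) × (0.343205, 0.133390) = (0.011245, -0.141682)  (running Σ = (-0.038562, -0.149638))
  m=0: (0.139532, -0.000000) × (0.014734, 0.000000) = (0.002056, 0.000000)  (running Σ = (-0.036507, -0.149638))
  m=1: (0.110925, -0.369707) × (-0.343205, 0.133390) = (0.011245, 0.141682)  (running Σ = (-0.025261, -0.007957))
  m=2: (-0.167427, -0.110407) × (0.185491, -0.169841) = (-0.049808, 0.007957)  (running Σ = (-0.075069, 0.000000))
Accumulated sum (-0.075069, 0.000000); after 4π/(2l+1) scaling, (-0.188669, 0.000000) ⇒ P_2 = -0.188669

-0.188669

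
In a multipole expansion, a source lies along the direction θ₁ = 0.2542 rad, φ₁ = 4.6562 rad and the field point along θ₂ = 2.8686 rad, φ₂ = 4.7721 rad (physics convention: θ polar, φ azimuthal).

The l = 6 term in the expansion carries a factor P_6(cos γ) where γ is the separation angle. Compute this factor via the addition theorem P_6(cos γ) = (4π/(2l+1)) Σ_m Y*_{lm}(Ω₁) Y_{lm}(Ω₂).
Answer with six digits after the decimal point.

Expand P_6 via completeness: Σ_{m} conj(Y_{6,m}) at Ω₁ times Y_{6,m} at Ω₂ —
  m=-6: Y*=-0.00012 + 0.00004j  Y=-0.00017 + 0.00007j  product 0.00000 - 0.00000j
  m=-5: Y*=-0.00045 - 0.00156j  Y=-0.00068 - 0.00219j  product -0.00000 + 0.00000j
  m=-4: Y*=0.01294 - 0.00296j  Y=0.01685 - 0.00410j  product 0.00021 - 0.00010j
  m=-3: Y*=0.01229 + 0.07219j  Y=0.01577 + 0.08710j  product -0.00609 + 0.00221j
  m=-2: Y*=-0.26804 + 0.03025j  Y=-0.29819 + 0.03578j  product 0.07884 - 0.01861j
  m=-1: Y*=-0.03297 - 0.58620j  Y=-0.03547 - 0.59337j  product -0.34667 + 0.04036j
  m=+0: Y*=0.43413 + 0.00000j  Y=0.36212 + 0.00000j  product 0.15721 + 0.00000j
  m=+1: Y*=0.03297 - 0.58620j  Y=0.03547 - 0.59337j  product -0.34667 - 0.04036j
  m=+2: Y*=-0.26804 - 0.03025j  Y=-0.29819 - 0.03578j  product 0.07884 + 0.01861j
  m=+3: Y*=-0.01229 + 0.07219j  Y=-0.01577 + 0.08710j  product -0.00609 - 0.00221j
  m=+4: Y*=0.01294 + 0.00296j  Y=0.01685 + 0.00410j  product 0.00021 + 0.00010j
  m=+5: Y*=0.00045 - 0.00156j  Y=0.00068 - 0.00219j  product -0.00000 - 0.00000j
  m=+6: Y*=-0.00012 - 0.00004j  Y=-0.00017 - 0.00007j  product 0.00000 + 0.00000j
Total Σ_m = -0.39022 - 0.00000j. Multiply by 0.966644: -0.37721 - 0.00000j. P_6(cos γ) = -0.377207

-0.377207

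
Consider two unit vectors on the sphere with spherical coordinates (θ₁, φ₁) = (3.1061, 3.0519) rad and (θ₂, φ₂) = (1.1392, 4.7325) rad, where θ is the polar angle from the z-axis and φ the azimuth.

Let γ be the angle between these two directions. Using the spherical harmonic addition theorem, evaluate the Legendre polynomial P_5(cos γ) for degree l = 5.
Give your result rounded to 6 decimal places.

-0.239703

Term-by-term m-sum for l=5 (normalisation 4π/11 = 1.142397):
  [-5]  conj(Y_{5,-5})(Ω₁) = (-0.000000, 0.000000) ; Y_{5,-5}(Ω₂) = (0.028804, 0.285487) ; Δ = (-0.000000, -0.000000)
  [-4]  conj(Y_{5,-4})(Ω₁) = (-0.000002, 0.000001) ; Y_{5,-4}(Ω₂) = (0.416544, -0.033581) ; Δ = (-0.000001, 0.000000)
  [-3]  conj(Y_{5,-3})(Ω₁) = (-0.000119, 0.000033) ; Y_{5,-3}(Ω₂) = (-0.008987, -0.148771) ; Δ = (0.000006, 0.000017)
  [-2]  conj(Y_{5,-2})(Ω₁) = (-0.004189, 0.000760) ; Y_{5,-2}(Ω₂) = (0.277614, -0.011172) ; Δ = (-0.001154, 0.000258)
  [-1]  conj(Y_{5,-1})(Ω₁) = (-0.090158, 0.008108) ; Y_{5,-1}(Ω₂) = (-0.004720, -0.234668) ; Δ = (0.002328, 0.021119)
  [+0]  conj(Y_{5,0})(Ω₁) = (-0.926783, -0.000000) ; Y_{5,0}(Ω₂) = (0.228945, 0.000000) ; Δ = (-0.212183, -0.000000)
  [+1]  conj(Y_{5,1})(Ω₁) = (0.090158, 0.008108) ; Y_{5,1}(Ω₂) = (0.004720, -0.234668) ; Δ = (0.002328, -0.021119)
  [+2]  conj(Y_{5,2})(Ω₁) = (-0.004189, -0.000760) ; Y_{5,2}(Ω₂) = (0.277614, 0.011172) ; Δ = (-0.001154, -0.000258)
  [+3]  conj(Y_{5,3})(Ω₁) = (0.000119, 0.000033) ; Y_{5,3}(Ω₂) = (0.008987, -0.148771) ; Δ = (0.000006, -0.000017)
  [+4]  conj(Y_{5,4})(Ω₁) = (-0.000002, -0.000001) ; Y_{5,4}(Ω₂) = (0.416544, 0.033581) ; Δ = (-0.000001, -0.000000)
  [+5]  conj(Y_{5,5})(Ω₁) = (0.000000, 0.000000) ; Y_{5,5}(Ω₂) = (-0.028804, 0.285487) ; Δ = (-0.000000, 0.000000)
Total Σ_m = (-0.209825, -0.000000). Multiply by 1.142397: (-0.239703, -0.000000). P_5(cos γ) = -0.239703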